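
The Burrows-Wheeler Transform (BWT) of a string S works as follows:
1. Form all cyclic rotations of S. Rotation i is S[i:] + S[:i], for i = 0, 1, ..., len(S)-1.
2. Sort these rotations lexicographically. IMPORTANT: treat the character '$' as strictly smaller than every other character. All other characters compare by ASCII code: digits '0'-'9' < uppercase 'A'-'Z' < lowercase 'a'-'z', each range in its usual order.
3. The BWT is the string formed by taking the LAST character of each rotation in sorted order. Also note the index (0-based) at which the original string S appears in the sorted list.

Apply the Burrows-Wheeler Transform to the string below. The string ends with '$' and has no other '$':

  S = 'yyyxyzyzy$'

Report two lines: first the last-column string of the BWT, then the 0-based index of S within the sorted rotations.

Answer: yyzyy$zxyy
5

Derivation:
All 10 rotations (rotation i = S[i:]+S[:i]):
  rot[0] = yyyxyzyzy$
  rot[1] = yyxyzyzy$y
  rot[2] = yxyzyzy$yy
  rot[3] = xyzyzy$yyy
  rot[4] = yzyzy$yyyx
  rot[5] = zyzy$yyyxy
  rot[6] = yzy$yyyxyz
  rot[7] = zy$yyyxyzy
  rot[8] = y$yyyxyzyz
  rot[9] = $yyyxyzyzy
Sorted (with $ < everything):
  sorted[0] = $yyyxyzyzy  (last char: 'y')
  sorted[1] = xyzyzy$yyy  (last char: 'y')
  sorted[2] = y$yyyxyzyz  (last char: 'z')
  sorted[3] = yxyzyzy$yy  (last char: 'y')
  sorted[4] = yyxyzyzy$y  (last char: 'y')
  sorted[5] = yyyxyzyzy$  (last char: '$')
  sorted[6] = yzy$yyyxyz  (last char: 'z')
  sorted[7] = yzyzy$yyyx  (last char: 'x')
  sorted[8] = zy$yyyxyzy  (last char: 'y')
  sorted[9] = zyzy$yyyxy  (last char: 'y')
Last column: yyzyy$zxyy
Original string S is at sorted index 5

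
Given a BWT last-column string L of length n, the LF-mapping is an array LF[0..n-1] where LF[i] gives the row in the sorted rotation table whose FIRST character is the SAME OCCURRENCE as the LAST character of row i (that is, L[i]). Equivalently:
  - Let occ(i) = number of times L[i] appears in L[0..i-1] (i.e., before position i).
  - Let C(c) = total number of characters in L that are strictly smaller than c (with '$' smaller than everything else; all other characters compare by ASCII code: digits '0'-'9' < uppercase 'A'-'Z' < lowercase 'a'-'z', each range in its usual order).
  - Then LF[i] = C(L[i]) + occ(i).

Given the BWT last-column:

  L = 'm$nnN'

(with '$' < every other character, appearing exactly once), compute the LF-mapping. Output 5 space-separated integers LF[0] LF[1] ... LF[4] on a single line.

Answer: 2 0 3 4 1

Derivation:
Char counts: '$':1, 'N':1, 'm':1, 'n':2
C (first-col start): C('$')=0, C('N')=1, C('m')=2, C('n')=3
L[0]='m': occ=0, LF[0]=C('m')+0=2+0=2
L[1]='$': occ=0, LF[1]=C('$')+0=0+0=0
L[2]='n': occ=0, LF[2]=C('n')+0=3+0=3
L[3]='n': occ=1, LF[3]=C('n')+1=3+1=4
L[4]='N': occ=0, LF[4]=C('N')+0=1+0=1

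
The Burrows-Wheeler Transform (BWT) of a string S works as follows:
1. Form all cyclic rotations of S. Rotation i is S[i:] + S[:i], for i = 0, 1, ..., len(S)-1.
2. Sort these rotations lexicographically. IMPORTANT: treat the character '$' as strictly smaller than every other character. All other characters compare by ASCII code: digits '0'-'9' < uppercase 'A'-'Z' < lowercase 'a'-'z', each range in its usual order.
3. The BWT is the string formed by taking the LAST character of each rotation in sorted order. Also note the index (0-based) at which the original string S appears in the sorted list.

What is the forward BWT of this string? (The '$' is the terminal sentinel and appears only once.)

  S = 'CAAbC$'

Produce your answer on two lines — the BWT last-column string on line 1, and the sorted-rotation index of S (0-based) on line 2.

All 6 rotations (rotation i = S[i:]+S[:i]):
  rot[0] = CAAbC$
  rot[1] = AAbC$C
  rot[2] = AbC$CA
  rot[3] = bC$CAA
  rot[4] = C$CAAb
  rot[5] = $CAAbC
Sorted (with $ < everything):
  sorted[0] = $CAAbC  (last char: 'C')
  sorted[1] = AAbC$C  (last char: 'C')
  sorted[2] = AbC$CA  (last char: 'A')
  sorted[3] = C$CAAb  (last char: 'b')
  sorted[4] = CAAbC$  (last char: '$')
  sorted[5] = bC$CAA  (last char: 'A')
Last column: CCAb$A
Original string S is at sorted index 4

Answer: CCAb$A
4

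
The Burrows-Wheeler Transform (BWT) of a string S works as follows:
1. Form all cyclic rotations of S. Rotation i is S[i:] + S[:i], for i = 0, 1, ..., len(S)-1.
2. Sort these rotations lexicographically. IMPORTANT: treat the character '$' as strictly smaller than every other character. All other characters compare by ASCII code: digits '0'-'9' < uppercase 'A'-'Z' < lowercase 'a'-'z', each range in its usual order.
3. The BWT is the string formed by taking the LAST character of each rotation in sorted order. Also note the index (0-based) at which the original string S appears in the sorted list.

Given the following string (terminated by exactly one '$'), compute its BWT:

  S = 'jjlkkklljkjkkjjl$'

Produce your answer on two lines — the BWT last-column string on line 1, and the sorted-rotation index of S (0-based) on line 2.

All 17 rotations (rotation i = S[i:]+S[:i]):
  rot[0] = jjlkkklljkjkkjjl$
  rot[1] = jlkkklljkjkkjjl$j
  rot[2] = lkkklljkjkkjjl$jj
  rot[3] = kkklljkjkkjjl$jjl
  rot[4] = kklljkjkkjjl$jjlk
  rot[5] = klljkjkkjjl$jjlkk
  rot[6] = lljkjkkjjl$jjlkkk
  rot[7] = ljkjkkjjl$jjlkkkl
  rot[8] = jkjkkjjl$jjlkkkll
  rot[9] = kjkkjjl$jjlkkkllj
  rot[10] = jkkjjl$jjlkkklljk
  rot[11] = kkjjl$jjlkkklljkj
  rot[12] = kjjl$jjlkkklljkjk
  rot[13] = jjl$jjlkkklljkjkk
  rot[14] = jl$jjlkkklljkjkkj
  rot[15] = l$jjlkkklljkjkkjj
  rot[16] = $jjlkkklljkjkkjjl
Sorted (with $ < everything):
  sorted[0] = $jjlkkklljkjkkjjl  (last char: 'l')
  sorted[1] = jjl$jjlkkklljkjkk  (last char: 'k')
  sorted[2] = jjlkkklljkjkkjjl$  (last char: '$')
  sorted[3] = jkjkkjjl$jjlkkkll  (last char: 'l')
  sorted[4] = jkkjjl$jjlkkklljk  (last char: 'k')
  sorted[5] = jl$jjlkkklljkjkkj  (last char: 'j')
  sorted[6] = jlkkklljkjkkjjl$j  (last char: 'j')
  sorted[7] = kjjl$jjlkkklljkjk  (last char: 'k')
  sorted[8] = kjkkjjl$jjlkkkllj  (last char: 'j')
  sorted[9] = kkjjl$jjlkkklljkj  (last char: 'j')
  sorted[10] = kkklljkjkkjjl$jjl  (last char: 'l')
  sorted[11] = kklljkjkkjjl$jjlk  (last char: 'k')
  sorted[12] = klljkjkkjjl$jjlkk  (last char: 'k')
  sorted[13] = l$jjlkkklljkjkkjj  (last char: 'j')
  sorted[14] = ljkjkkjjl$jjlkkkl  (last char: 'l')
  sorted[15] = lkkklljkjkkjjl$jj  (last char: 'j')
  sorted[16] = lljkjkkjjl$jjlkkk  (last char: 'k')
Last column: lk$lkjjkjjlkkjljk
Original string S is at sorted index 2

Answer: lk$lkjjkjjlkkjljk
2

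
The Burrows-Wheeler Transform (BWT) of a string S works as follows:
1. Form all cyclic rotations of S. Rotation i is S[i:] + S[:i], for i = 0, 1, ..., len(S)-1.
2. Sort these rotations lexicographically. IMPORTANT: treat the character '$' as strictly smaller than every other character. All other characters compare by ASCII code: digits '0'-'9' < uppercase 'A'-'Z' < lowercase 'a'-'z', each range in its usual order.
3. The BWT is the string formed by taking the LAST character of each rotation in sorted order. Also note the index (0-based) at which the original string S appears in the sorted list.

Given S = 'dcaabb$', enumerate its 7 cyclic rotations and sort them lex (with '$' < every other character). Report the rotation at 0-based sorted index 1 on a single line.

All 7 rotations (rotation i = S[i:]+S[:i]):
  rot[0] = dcaabb$
  rot[1] = caabb$d
  rot[2] = aabb$dc
  rot[3] = abb$dca
  rot[4] = bb$dcaa
  rot[5] = b$dcaab
  rot[6] = $dcaabb
Sorted (with $ < everything):
  sorted[0] = $dcaabb
  sorted[1] = aabb$dc
  sorted[2] = abb$dca
  sorted[3] = b$dcaab
  sorted[4] = bb$dcaa
  sorted[5] = caabb$d
  sorted[6] = dcaabb$
sorted[1] = aabb$dc

Answer: aabb$dc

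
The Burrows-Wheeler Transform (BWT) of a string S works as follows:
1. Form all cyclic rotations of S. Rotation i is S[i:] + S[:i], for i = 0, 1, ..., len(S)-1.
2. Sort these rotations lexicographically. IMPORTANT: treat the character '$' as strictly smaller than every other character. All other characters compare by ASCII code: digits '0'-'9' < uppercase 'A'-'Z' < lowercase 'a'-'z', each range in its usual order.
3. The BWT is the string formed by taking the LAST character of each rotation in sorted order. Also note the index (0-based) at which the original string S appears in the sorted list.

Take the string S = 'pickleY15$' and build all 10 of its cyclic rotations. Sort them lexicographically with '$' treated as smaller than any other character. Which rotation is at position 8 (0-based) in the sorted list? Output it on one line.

Answer: leY15$pick

Derivation:
All 10 rotations (rotation i = S[i:]+S[:i]):
  rot[0] = pickleY15$
  rot[1] = ickleY15$p
  rot[2] = ckleY15$pi
  rot[3] = kleY15$pic
  rot[4] = leY15$pick
  rot[5] = eY15$pickl
  rot[6] = Y15$pickle
  rot[7] = 15$pickleY
  rot[8] = 5$pickleY1
  rot[9] = $pickleY15
Sorted (with $ < everything):
  sorted[0] = $pickleY15
  sorted[1] = 15$pickleY
  sorted[2] = 5$pickleY1
  sorted[3] = Y15$pickle
  sorted[4] = ckleY15$pi
  sorted[5] = eY15$pickl
  sorted[6] = ickleY15$p
  sorted[7] = kleY15$pic
  sorted[8] = leY15$pick
  sorted[9] = pickleY15$
sorted[8] = leY15$pick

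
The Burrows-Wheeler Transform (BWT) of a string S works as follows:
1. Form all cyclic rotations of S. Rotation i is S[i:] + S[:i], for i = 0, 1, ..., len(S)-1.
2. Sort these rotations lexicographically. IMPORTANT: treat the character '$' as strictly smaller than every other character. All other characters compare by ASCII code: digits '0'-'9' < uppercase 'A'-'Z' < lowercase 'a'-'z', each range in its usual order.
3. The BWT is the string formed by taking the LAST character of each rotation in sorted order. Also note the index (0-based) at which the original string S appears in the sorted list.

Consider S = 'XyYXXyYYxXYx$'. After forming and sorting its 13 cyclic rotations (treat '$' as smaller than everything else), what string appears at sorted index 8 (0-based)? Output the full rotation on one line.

All 13 rotations (rotation i = S[i:]+S[:i]):
  rot[0] = XyYXXyYYxXYx$
  rot[1] = yYXXyYYxXYx$X
  rot[2] = YXXyYYxXYx$Xy
  rot[3] = XXyYYxXYx$XyY
  rot[4] = XyYYxXYx$XyYX
  rot[5] = yYYxXYx$XyYXX
  rot[6] = YYxXYx$XyYXXy
  rot[7] = YxXYx$XyYXXyY
  rot[8] = xXYx$XyYXXyYY
  rot[9] = XYx$XyYXXyYYx
  rot[10] = Yx$XyYXXyYYxX
  rot[11] = x$XyYXXyYYxXY
  rot[12] = $XyYXXyYYxXYx
Sorted (with $ < everything):
  sorted[0] = $XyYXXyYYxXYx
  sorted[1] = XXyYYxXYx$XyY
  sorted[2] = XYx$XyYXXyYYx
  sorted[3] = XyYXXyYYxXYx$
  sorted[4] = XyYYxXYx$XyYX
  sorted[5] = YXXyYYxXYx$Xy
  sorted[6] = YYxXYx$XyYXXy
  sorted[7] = Yx$XyYXXyYYxX
  sorted[8] = YxXYx$XyYXXyY
  sorted[9] = x$XyYXXyYYxXY
  sorted[10] = xXYx$XyYXXyYY
  sorted[11] = yYXXyYYxXYx$X
  sorted[12] = yYYxXYx$XyYXX
sorted[8] = YxXYx$XyYXXyY

Answer: YxXYx$XyYXXyY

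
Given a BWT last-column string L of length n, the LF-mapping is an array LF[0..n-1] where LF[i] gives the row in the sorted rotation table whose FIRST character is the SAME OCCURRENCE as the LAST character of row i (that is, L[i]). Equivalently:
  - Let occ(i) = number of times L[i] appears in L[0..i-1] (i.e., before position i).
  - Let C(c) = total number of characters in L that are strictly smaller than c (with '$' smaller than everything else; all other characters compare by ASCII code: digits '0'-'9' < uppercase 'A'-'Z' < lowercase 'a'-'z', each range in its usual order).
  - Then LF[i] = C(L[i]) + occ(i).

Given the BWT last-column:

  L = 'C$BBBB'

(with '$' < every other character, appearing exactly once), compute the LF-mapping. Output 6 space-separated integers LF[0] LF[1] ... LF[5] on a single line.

Char counts: '$':1, 'B':4, 'C':1
C (first-col start): C('$')=0, C('B')=1, C('C')=5
L[0]='C': occ=0, LF[0]=C('C')+0=5+0=5
L[1]='$': occ=0, LF[1]=C('$')+0=0+0=0
L[2]='B': occ=0, LF[2]=C('B')+0=1+0=1
L[3]='B': occ=1, LF[3]=C('B')+1=1+1=2
L[4]='B': occ=2, LF[4]=C('B')+2=1+2=3
L[5]='B': occ=3, LF[5]=C('B')+3=1+3=4

Answer: 5 0 1 2 3 4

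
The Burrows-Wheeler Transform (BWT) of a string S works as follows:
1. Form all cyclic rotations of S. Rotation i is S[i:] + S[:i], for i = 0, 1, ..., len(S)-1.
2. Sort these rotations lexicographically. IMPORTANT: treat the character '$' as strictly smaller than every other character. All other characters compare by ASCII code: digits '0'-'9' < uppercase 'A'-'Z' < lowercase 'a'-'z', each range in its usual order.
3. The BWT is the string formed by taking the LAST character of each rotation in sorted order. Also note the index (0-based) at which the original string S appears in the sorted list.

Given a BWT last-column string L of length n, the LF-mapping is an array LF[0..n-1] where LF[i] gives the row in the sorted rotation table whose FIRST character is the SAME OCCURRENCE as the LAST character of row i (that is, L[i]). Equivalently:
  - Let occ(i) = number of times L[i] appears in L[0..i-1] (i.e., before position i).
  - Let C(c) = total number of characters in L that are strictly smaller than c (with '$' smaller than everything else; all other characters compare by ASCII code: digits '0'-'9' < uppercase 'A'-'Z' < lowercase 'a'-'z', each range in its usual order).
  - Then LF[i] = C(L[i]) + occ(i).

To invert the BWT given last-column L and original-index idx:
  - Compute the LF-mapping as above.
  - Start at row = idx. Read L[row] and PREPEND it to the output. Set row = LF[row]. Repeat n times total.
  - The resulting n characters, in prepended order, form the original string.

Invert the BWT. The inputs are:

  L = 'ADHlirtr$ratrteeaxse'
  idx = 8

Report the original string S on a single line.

Answer: extraterrestrialHDA$

Derivation:
LF mapping: 1 2 3 10 9 11 16 12 0 13 4 17 14 18 6 7 5 19 15 8
Walk LF starting at row 8, prepending L[row]:
  step 1: row=8, L[8]='$', prepend. Next row=LF[8]=0
  step 2: row=0, L[0]='A', prepend. Next row=LF[0]=1
  step 3: row=1, L[1]='D', prepend. Next row=LF[1]=2
  step 4: row=2, L[2]='H', prepend. Next row=LF[2]=3
  step 5: row=3, L[3]='l', prepend. Next row=LF[3]=10
  step 6: row=10, L[10]='a', prepend. Next row=LF[10]=4
  step 7: row=4, L[4]='i', prepend. Next row=LF[4]=9
  step 8: row=9, L[9]='r', prepend. Next row=LF[9]=13
  step 9: row=13, L[13]='t', prepend. Next row=LF[13]=18
  step 10: row=18, L[18]='s', prepend. Next row=LF[18]=15
  step 11: row=15, L[15]='e', prepend. Next row=LF[15]=7
  step 12: row=7, L[7]='r', prepend. Next row=LF[7]=12
  step 13: row=12, L[12]='r', prepend. Next row=LF[12]=14
  step 14: row=14, L[14]='e', prepend. Next row=LF[14]=6
  step 15: row=6, L[6]='t', prepend. Next row=LF[6]=16
  step 16: row=16, L[16]='a', prepend. Next row=LF[16]=5
  step 17: row=5, L[5]='r', prepend. Next row=LF[5]=11
  step 18: row=11, L[11]='t', prepend. Next row=LF[11]=17
  step 19: row=17, L[17]='x', prepend. Next row=LF[17]=19
  step 20: row=19, L[19]='e', prepend. Next row=LF[19]=8
Reversed output: extraterrestrialHDA$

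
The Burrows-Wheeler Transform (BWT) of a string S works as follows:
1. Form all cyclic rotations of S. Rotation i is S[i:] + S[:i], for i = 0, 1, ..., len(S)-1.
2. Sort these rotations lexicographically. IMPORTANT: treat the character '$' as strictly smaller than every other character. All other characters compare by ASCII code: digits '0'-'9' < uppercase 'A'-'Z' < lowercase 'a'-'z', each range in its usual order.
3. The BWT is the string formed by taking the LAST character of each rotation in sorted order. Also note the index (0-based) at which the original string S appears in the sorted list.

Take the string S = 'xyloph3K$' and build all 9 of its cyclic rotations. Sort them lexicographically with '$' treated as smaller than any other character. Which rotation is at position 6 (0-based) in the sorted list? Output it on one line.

All 9 rotations (rotation i = S[i:]+S[:i]):
  rot[0] = xyloph3K$
  rot[1] = yloph3K$x
  rot[2] = loph3K$xy
  rot[3] = oph3K$xyl
  rot[4] = ph3K$xylo
  rot[5] = h3K$xylop
  rot[6] = 3K$xyloph
  rot[7] = K$xyloph3
  rot[8] = $xyloph3K
Sorted (with $ < everything):
  sorted[0] = $xyloph3K
  sorted[1] = 3K$xyloph
  sorted[2] = K$xyloph3
  sorted[3] = h3K$xylop
  sorted[4] = loph3K$xy
  sorted[5] = oph3K$xyl
  sorted[6] = ph3K$xylo
  sorted[7] = xyloph3K$
  sorted[8] = yloph3K$x
sorted[6] = ph3K$xylo

Answer: ph3K$xylo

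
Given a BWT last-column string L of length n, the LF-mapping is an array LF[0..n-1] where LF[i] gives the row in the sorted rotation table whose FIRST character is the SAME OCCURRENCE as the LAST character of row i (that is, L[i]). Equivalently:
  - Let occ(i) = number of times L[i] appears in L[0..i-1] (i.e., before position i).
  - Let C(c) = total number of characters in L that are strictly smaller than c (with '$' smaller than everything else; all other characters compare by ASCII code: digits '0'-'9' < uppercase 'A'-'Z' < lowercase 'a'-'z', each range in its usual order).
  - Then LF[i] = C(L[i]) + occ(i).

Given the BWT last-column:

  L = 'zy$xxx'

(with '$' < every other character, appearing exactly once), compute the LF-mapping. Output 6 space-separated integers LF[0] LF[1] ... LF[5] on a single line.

Char counts: '$':1, 'x':3, 'y':1, 'z':1
C (first-col start): C('$')=0, C('x')=1, C('y')=4, C('z')=5
L[0]='z': occ=0, LF[0]=C('z')+0=5+0=5
L[1]='y': occ=0, LF[1]=C('y')+0=4+0=4
L[2]='$': occ=0, LF[2]=C('$')+0=0+0=0
L[3]='x': occ=0, LF[3]=C('x')+0=1+0=1
L[4]='x': occ=1, LF[4]=C('x')+1=1+1=2
L[5]='x': occ=2, LF[5]=C('x')+2=1+2=3

Answer: 5 4 0 1 2 3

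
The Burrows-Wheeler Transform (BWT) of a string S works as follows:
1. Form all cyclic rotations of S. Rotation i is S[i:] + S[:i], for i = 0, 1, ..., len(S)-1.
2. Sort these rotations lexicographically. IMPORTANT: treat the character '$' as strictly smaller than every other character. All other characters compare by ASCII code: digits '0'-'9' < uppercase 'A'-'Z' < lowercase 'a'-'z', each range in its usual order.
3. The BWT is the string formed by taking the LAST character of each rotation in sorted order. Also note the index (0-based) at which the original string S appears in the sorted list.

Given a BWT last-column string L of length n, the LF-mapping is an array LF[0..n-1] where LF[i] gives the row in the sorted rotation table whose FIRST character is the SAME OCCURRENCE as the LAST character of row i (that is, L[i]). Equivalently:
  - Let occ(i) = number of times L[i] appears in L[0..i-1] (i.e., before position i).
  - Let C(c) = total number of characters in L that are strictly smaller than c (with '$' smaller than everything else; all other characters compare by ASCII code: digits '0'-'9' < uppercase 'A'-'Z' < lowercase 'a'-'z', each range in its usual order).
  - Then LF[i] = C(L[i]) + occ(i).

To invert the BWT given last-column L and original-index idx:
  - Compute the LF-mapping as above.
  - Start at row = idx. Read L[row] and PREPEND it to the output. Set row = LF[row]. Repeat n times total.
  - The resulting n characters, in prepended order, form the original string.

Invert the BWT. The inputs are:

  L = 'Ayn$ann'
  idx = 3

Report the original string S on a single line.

Answer: nannyA$

Derivation:
LF mapping: 1 6 3 0 2 4 5
Walk LF starting at row 3, prepending L[row]:
  step 1: row=3, L[3]='$', prepend. Next row=LF[3]=0
  step 2: row=0, L[0]='A', prepend. Next row=LF[0]=1
  step 3: row=1, L[1]='y', prepend. Next row=LF[1]=6
  step 4: row=6, L[6]='n', prepend. Next row=LF[6]=5
  step 5: row=5, L[5]='n', prepend. Next row=LF[5]=4
  step 6: row=4, L[4]='a', prepend. Next row=LF[4]=2
  step 7: row=2, L[2]='n', prepend. Next row=LF[2]=3
Reversed output: nannyA$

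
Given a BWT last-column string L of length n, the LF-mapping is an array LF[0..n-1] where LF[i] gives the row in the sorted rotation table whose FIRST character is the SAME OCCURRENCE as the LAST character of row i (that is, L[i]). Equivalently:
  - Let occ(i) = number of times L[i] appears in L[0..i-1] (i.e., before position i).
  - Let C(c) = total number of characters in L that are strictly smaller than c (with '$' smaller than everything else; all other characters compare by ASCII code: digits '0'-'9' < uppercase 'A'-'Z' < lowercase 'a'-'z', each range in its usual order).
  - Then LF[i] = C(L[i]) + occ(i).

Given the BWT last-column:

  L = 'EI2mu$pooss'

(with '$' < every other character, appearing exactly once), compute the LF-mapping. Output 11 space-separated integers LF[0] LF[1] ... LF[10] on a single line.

Answer: 2 3 1 4 10 0 7 5 6 8 9

Derivation:
Char counts: '$':1, '2':1, 'E':1, 'I':1, 'm':1, 'o':2, 'p':1, 's':2, 'u':1
C (first-col start): C('$')=0, C('2')=1, C('E')=2, C('I')=3, C('m')=4, C('o')=5, C('p')=7, C('s')=8, C('u')=10
L[0]='E': occ=0, LF[0]=C('E')+0=2+0=2
L[1]='I': occ=0, LF[1]=C('I')+0=3+0=3
L[2]='2': occ=0, LF[2]=C('2')+0=1+0=1
L[3]='m': occ=0, LF[3]=C('m')+0=4+0=4
L[4]='u': occ=0, LF[4]=C('u')+0=10+0=10
L[5]='$': occ=0, LF[5]=C('$')+0=0+0=0
L[6]='p': occ=0, LF[6]=C('p')+0=7+0=7
L[7]='o': occ=0, LF[7]=C('o')+0=5+0=5
L[8]='o': occ=1, LF[8]=C('o')+1=5+1=6
L[9]='s': occ=0, LF[9]=C('s')+0=8+0=8
L[10]='s': occ=1, LF[10]=C('s')+1=8+1=9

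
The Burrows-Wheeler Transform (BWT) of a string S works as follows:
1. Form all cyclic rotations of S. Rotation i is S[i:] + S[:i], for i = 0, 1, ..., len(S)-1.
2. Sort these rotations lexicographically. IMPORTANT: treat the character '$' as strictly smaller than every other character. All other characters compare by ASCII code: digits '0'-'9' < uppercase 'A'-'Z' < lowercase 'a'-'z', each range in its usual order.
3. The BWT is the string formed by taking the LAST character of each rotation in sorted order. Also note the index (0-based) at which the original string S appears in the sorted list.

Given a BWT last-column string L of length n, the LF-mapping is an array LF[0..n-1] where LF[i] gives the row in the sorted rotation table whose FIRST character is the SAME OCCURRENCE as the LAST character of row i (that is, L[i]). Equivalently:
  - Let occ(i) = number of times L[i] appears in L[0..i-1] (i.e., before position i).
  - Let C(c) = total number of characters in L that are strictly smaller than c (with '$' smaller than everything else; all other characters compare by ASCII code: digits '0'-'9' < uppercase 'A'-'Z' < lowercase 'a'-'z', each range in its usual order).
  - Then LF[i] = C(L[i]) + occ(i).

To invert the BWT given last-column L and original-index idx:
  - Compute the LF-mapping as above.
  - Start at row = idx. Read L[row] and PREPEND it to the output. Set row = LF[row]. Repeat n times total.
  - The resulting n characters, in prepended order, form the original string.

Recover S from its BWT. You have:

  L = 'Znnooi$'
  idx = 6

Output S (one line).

Answer: onionZ$

Derivation:
LF mapping: 1 3 4 5 6 2 0
Walk LF starting at row 6, prepending L[row]:
  step 1: row=6, L[6]='$', prepend. Next row=LF[6]=0
  step 2: row=0, L[0]='Z', prepend. Next row=LF[0]=1
  step 3: row=1, L[1]='n', prepend. Next row=LF[1]=3
  step 4: row=3, L[3]='o', prepend. Next row=LF[3]=5
  step 5: row=5, L[5]='i', prepend. Next row=LF[5]=2
  step 6: row=2, L[2]='n', prepend. Next row=LF[2]=4
  step 7: row=4, L[4]='o', prepend. Next row=LF[4]=6
Reversed output: onionZ$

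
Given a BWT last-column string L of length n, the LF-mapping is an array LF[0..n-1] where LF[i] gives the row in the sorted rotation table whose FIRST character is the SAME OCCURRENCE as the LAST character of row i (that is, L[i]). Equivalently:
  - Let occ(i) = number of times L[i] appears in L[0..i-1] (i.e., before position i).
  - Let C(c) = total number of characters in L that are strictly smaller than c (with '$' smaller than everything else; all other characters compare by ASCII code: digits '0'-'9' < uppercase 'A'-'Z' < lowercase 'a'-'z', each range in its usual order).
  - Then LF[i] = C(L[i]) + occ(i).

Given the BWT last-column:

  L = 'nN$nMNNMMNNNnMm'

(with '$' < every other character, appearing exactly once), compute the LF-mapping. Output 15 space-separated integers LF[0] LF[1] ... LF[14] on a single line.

Answer: 12 5 0 13 1 6 7 2 3 8 9 10 14 4 11

Derivation:
Char counts: '$':1, 'M':4, 'N':6, 'm':1, 'n':3
C (first-col start): C('$')=0, C('M')=1, C('N')=5, C('m')=11, C('n')=12
L[0]='n': occ=0, LF[0]=C('n')+0=12+0=12
L[1]='N': occ=0, LF[1]=C('N')+0=5+0=5
L[2]='$': occ=0, LF[2]=C('$')+0=0+0=0
L[3]='n': occ=1, LF[3]=C('n')+1=12+1=13
L[4]='M': occ=0, LF[4]=C('M')+0=1+0=1
L[5]='N': occ=1, LF[5]=C('N')+1=5+1=6
L[6]='N': occ=2, LF[6]=C('N')+2=5+2=7
L[7]='M': occ=1, LF[7]=C('M')+1=1+1=2
L[8]='M': occ=2, LF[8]=C('M')+2=1+2=3
L[9]='N': occ=3, LF[9]=C('N')+3=5+3=8
L[10]='N': occ=4, LF[10]=C('N')+4=5+4=9
L[11]='N': occ=5, LF[11]=C('N')+5=5+5=10
L[12]='n': occ=2, LF[12]=C('n')+2=12+2=14
L[13]='M': occ=3, LF[13]=C('M')+3=1+3=4
L[14]='m': occ=0, LF[14]=C('m')+0=11+0=11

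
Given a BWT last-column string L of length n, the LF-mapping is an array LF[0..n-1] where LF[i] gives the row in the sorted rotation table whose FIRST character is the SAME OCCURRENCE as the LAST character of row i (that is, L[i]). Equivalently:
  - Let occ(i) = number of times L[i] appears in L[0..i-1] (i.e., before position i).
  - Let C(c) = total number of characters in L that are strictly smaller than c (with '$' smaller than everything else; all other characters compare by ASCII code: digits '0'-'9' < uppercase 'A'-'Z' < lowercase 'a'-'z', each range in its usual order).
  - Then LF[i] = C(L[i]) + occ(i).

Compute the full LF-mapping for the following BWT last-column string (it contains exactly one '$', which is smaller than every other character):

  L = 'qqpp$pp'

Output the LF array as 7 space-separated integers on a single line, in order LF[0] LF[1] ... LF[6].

Char counts: '$':1, 'p':4, 'q':2
C (first-col start): C('$')=0, C('p')=1, C('q')=5
L[0]='q': occ=0, LF[0]=C('q')+0=5+0=5
L[1]='q': occ=1, LF[1]=C('q')+1=5+1=6
L[2]='p': occ=0, LF[2]=C('p')+0=1+0=1
L[3]='p': occ=1, LF[3]=C('p')+1=1+1=2
L[4]='$': occ=0, LF[4]=C('$')+0=0+0=0
L[5]='p': occ=2, LF[5]=C('p')+2=1+2=3
L[6]='p': occ=3, LF[6]=C('p')+3=1+3=4

Answer: 5 6 1 2 0 3 4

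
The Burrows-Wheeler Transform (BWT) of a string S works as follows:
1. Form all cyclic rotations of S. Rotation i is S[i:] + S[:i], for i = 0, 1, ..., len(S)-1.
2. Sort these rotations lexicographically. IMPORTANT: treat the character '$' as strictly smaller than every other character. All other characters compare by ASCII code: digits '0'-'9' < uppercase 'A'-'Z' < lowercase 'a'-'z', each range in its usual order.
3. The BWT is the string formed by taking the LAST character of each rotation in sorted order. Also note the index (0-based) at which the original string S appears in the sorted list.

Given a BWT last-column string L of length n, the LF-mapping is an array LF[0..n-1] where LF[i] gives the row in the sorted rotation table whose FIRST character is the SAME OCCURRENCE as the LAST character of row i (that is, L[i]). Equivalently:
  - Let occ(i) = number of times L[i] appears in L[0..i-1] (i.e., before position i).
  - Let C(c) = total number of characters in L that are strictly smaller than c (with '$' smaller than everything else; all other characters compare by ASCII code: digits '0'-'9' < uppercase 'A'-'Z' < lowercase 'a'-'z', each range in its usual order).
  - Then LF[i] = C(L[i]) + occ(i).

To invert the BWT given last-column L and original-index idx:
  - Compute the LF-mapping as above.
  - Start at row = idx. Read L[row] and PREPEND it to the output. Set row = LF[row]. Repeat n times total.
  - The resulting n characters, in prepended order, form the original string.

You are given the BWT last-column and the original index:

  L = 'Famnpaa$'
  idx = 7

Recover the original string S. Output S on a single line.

LF mapping: 1 2 5 6 7 3 4 0
Walk LF starting at row 7, prepending L[row]:
  step 1: row=7, L[7]='$', prepend. Next row=LF[7]=0
  step 2: row=0, L[0]='F', prepend. Next row=LF[0]=1
  step 3: row=1, L[1]='a', prepend. Next row=LF[1]=2
  step 4: row=2, L[2]='m', prepend. Next row=LF[2]=5
  step 5: row=5, L[5]='a', prepend. Next row=LF[5]=3
  step 6: row=3, L[3]='n', prepend. Next row=LF[3]=6
  step 7: row=6, L[6]='a', prepend. Next row=LF[6]=4
  step 8: row=4, L[4]='p', prepend. Next row=LF[4]=7
Reversed output: panamaF$

Answer: panamaF$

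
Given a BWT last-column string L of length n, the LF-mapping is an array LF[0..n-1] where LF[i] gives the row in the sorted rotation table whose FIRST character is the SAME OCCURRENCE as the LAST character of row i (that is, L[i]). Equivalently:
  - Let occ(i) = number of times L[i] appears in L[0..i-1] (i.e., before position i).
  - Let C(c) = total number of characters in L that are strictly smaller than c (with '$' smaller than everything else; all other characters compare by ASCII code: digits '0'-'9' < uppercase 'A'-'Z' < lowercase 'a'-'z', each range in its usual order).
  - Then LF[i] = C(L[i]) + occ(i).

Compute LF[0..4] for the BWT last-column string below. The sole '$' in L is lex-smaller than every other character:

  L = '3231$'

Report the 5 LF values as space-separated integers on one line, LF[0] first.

Answer: 3 2 4 1 0

Derivation:
Char counts: '$':1, '1':1, '2':1, '3':2
C (first-col start): C('$')=0, C('1')=1, C('2')=2, C('3')=3
L[0]='3': occ=0, LF[0]=C('3')+0=3+0=3
L[1]='2': occ=0, LF[1]=C('2')+0=2+0=2
L[2]='3': occ=1, LF[2]=C('3')+1=3+1=4
L[3]='1': occ=0, LF[3]=C('1')+0=1+0=1
L[4]='$': occ=0, LF[4]=C('$')+0=0+0=0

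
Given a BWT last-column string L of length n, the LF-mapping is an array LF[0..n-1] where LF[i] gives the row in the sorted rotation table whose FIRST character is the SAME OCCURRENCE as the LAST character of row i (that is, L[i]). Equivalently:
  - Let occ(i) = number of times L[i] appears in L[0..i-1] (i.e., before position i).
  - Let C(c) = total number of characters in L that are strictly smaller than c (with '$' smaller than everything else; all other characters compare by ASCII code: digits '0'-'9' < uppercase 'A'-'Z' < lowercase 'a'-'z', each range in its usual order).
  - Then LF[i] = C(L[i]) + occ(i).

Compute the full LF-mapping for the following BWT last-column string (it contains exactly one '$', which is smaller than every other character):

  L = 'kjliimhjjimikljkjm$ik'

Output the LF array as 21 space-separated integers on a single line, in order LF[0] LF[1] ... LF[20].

Answer: 12 7 16 2 3 18 1 8 9 4 19 5 13 17 10 14 11 20 0 6 15

Derivation:
Char counts: '$':1, 'h':1, 'i':5, 'j':5, 'k':4, 'l':2, 'm':3
C (first-col start): C('$')=0, C('h')=1, C('i')=2, C('j')=7, C('k')=12, C('l')=16, C('m')=18
L[0]='k': occ=0, LF[0]=C('k')+0=12+0=12
L[1]='j': occ=0, LF[1]=C('j')+0=7+0=7
L[2]='l': occ=0, LF[2]=C('l')+0=16+0=16
L[3]='i': occ=0, LF[3]=C('i')+0=2+0=2
L[4]='i': occ=1, LF[4]=C('i')+1=2+1=3
L[5]='m': occ=0, LF[5]=C('m')+0=18+0=18
L[6]='h': occ=0, LF[6]=C('h')+0=1+0=1
L[7]='j': occ=1, LF[7]=C('j')+1=7+1=8
L[8]='j': occ=2, LF[8]=C('j')+2=7+2=9
L[9]='i': occ=2, LF[9]=C('i')+2=2+2=4
L[10]='m': occ=1, LF[10]=C('m')+1=18+1=19
L[11]='i': occ=3, LF[11]=C('i')+3=2+3=5
L[12]='k': occ=1, LF[12]=C('k')+1=12+1=13
L[13]='l': occ=1, LF[13]=C('l')+1=16+1=17
L[14]='j': occ=3, LF[14]=C('j')+3=7+3=10
L[15]='k': occ=2, LF[15]=C('k')+2=12+2=14
L[16]='j': occ=4, LF[16]=C('j')+4=7+4=11
L[17]='m': occ=2, LF[17]=C('m')+2=18+2=20
L[18]='$': occ=0, LF[18]=C('$')+0=0+0=0
L[19]='i': occ=4, LF[19]=C('i')+4=2+4=6
L[20]='k': occ=3, LF[20]=C('k')+3=12+3=15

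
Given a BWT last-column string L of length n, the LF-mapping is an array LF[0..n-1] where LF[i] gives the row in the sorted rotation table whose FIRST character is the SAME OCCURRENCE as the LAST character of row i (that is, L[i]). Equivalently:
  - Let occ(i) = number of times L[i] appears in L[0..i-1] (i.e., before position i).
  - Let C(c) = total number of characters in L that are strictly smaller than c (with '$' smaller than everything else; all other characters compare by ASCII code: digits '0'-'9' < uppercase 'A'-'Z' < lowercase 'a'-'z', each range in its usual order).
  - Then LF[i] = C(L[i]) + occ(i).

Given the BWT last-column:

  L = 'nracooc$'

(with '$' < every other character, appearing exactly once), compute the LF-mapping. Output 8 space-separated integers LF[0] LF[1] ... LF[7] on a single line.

Answer: 4 7 1 2 5 6 3 0

Derivation:
Char counts: '$':1, 'a':1, 'c':2, 'n':1, 'o':2, 'r':1
C (first-col start): C('$')=0, C('a')=1, C('c')=2, C('n')=4, C('o')=5, C('r')=7
L[0]='n': occ=0, LF[0]=C('n')+0=4+0=4
L[1]='r': occ=0, LF[1]=C('r')+0=7+0=7
L[2]='a': occ=0, LF[2]=C('a')+0=1+0=1
L[3]='c': occ=0, LF[3]=C('c')+0=2+0=2
L[4]='o': occ=0, LF[4]=C('o')+0=5+0=5
L[5]='o': occ=1, LF[5]=C('o')+1=5+1=6
L[6]='c': occ=1, LF[6]=C('c')+1=2+1=3
L[7]='$': occ=0, LF[7]=C('$')+0=0+0=0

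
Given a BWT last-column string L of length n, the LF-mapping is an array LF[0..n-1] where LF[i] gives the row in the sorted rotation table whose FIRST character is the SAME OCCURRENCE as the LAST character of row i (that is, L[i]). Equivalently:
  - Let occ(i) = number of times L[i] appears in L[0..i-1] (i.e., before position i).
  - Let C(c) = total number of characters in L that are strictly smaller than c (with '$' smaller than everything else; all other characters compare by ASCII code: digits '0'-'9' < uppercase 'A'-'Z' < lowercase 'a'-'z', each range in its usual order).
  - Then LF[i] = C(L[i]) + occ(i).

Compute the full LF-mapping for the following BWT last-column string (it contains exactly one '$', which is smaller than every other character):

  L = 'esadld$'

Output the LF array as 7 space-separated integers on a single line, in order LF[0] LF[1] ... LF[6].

Char counts: '$':1, 'a':1, 'd':2, 'e':1, 'l':1, 's':1
C (first-col start): C('$')=0, C('a')=1, C('d')=2, C('e')=4, C('l')=5, C('s')=6
L[0]='e': occ=0, LF[0]=C('e')+0=4+0=4
L[1]='s': occ=0, LF[1]=C('s')+0=6+0=6
L[2]='a': occ=0, LF[2]=C('a')+0=1+0=1
L[3]='d': occ=0, LF[3]=C('d')+0=2+0=2
L[4]='l': occ=0, LF[4]=C('l')+0=5+0=5
L[5]='d': occ=1, LF[5]=C('d')+1=2+1=3
L[6]='$': occ=0, LF[6]=C('$')+0=0+0=0

Answer: 4 6 1 2 5 3 0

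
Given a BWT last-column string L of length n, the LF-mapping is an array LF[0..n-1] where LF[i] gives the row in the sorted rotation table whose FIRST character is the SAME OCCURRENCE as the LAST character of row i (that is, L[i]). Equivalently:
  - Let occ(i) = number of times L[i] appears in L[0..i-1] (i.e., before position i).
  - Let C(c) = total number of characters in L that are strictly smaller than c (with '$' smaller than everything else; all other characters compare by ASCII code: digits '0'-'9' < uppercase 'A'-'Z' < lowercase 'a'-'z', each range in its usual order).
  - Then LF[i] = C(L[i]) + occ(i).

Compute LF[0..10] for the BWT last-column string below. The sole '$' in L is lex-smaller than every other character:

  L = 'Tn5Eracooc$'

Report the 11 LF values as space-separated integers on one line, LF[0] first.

Char counts: '$':1, '5':1, 'E':1, 'T':1, 'a':1, 'c':2, 'n':1, 'o':2, 'r':1
C (first-col start): C('$')=0, C('5')=1, C('E')=2, C('T')=3, C('a')=4, C('c')=5, C('n')=7, C('o')=8, C('r')=10
L[0]='T': occ=0, LF[0]=C('T')+0=3+0=3
L[1]='n': occ=0, LF[1]=C('n')+0=7+0=7
L[2]='5': occ=0, LF[2]=C('5')+0=1+0=1
L[3]='E': occ=0, LF[3]=C('E')+0=2+0=2
L[4]='r': occ=0, LF[4]=C('r')+0=10+0=10
L[5]='a': occ=0, LF[5]=C('a')+0=4+0=4
L[6]='c': occ=0, LF[6]=C('c')+0=5+0=5
L[7]='o': occ=0, LF[7]=C('o')+0=8+0=8
L[8]='o': occ=1, LF[8]=C('o')+1=8+1=9
L[9]='c': occ=1, LF[9]=C('c')+1=5+1=6
L[10]='$': occ=0, LF[10]=C('$')+0=0+0=0

Answer: 3 7 1 2 10 4 5 8 9 6 0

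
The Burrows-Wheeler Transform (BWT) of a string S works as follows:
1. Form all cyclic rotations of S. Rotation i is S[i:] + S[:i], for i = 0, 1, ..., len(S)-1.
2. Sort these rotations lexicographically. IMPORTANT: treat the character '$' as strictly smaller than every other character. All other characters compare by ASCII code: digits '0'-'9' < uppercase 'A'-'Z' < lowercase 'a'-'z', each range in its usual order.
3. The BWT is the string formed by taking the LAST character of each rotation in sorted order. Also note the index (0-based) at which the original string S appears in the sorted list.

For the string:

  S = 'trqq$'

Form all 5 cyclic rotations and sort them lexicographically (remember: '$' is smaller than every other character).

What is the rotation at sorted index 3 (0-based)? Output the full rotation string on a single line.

All 5 rotations (rotation i = S[i:]+S[:i]):
  rot[0] = trqq$
  rot[1] = rqq$t
  rot[2] = qq$tr
  rot[3] = q$trq
  rot[4] = $trqq
Sorted (with $ < everything):
  sorted[0] = $trqq
  sorted[1] = q$trq
  sorted[2] = qq$tr
  sorted[3] = rqq$t
  sorted[4] = trqq$
sorted[3] = rqq$t

Answer: rqq$t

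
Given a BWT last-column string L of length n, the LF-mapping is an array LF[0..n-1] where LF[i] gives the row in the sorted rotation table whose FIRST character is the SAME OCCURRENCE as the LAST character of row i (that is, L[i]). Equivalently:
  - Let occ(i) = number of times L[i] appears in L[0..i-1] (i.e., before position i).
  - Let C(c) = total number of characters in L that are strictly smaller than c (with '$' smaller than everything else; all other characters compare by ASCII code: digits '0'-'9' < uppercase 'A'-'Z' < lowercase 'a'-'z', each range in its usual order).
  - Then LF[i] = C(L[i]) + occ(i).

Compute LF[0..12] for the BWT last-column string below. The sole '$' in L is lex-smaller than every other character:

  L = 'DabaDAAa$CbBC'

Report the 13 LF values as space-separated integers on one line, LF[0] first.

Char counts: '$':1, 'A':2, 'B':1, 'C':2, 'D':2, 'a':3, 'b':2
C (first-col start): C('$')=0, C('A')=1, C('B')=3, C('C')=4, C('D')=6, C('a')=8, C('b')=11
L[0]='D': occ=0, LF[0]=C('D')+0=6+0=6
L[1]='a': occ=0, LF[1]=C('a')+0=8+0=8
L[2]='b': occ=0, LF[2]=C('b')+0=11+0=11
L[3]='a': occ=1, LF[3]=C('a')+1=8+1=9
L[4]='D': occ=1, LF[4]=C('D')+1=6+1=7
L[5]='A': occ=0, LF[5]=C('A')+0=1+0=1
L[6]='A': occ=1, LF[6]=C('A')+1=1+1=2
L[7]='a': occ=2, LF[7]=C('a')+2=8+2=10
L[8]='$': occ=0, LF[8]=C('$')+0=0+0=0
L[9]='C': occ=0, LF[9]=C('C')+0=4+0=4
L[10]='b': occ=1, LF[10]=C('b')+1=11+1=12
L[11]='B': occ=0, LF[11]=C('B')+0=3+0=3
L[12]='C': occ=1, LF[12]=C('C')+1=4+1=5

Answer: 6 8 11 9 7 1 2 10 0 4 12 3 5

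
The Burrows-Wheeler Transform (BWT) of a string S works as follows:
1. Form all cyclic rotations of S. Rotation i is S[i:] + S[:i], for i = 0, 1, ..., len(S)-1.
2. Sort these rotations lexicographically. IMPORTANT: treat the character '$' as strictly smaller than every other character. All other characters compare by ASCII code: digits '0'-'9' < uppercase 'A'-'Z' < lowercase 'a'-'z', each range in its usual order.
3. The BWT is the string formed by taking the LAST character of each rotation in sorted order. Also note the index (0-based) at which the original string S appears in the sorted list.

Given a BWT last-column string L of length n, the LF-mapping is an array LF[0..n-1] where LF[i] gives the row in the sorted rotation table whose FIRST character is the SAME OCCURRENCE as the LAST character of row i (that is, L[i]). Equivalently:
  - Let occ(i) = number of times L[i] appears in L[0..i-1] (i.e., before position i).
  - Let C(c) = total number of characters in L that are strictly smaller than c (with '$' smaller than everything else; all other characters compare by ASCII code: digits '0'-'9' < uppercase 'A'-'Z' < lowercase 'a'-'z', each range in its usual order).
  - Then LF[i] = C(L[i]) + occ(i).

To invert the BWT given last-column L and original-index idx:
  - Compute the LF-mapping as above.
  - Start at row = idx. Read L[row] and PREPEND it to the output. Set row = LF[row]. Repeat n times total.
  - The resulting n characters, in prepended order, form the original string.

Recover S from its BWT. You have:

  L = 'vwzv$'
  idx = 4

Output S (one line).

Answer: zvwv$

Derivation:
LF mapping: 1 3 4 2 0
Walk LF starting at row 4, prepending L[row]:
  step 1: row=4, L[4]='$', prepend. Next row=LF[4]=0
  step 2: row=0, L[0]='v', prepend. Next row=LF[0]=1
  step 3: row=1, L[1]='w', prepend. Next row=LF[1]=3
  step 4: row=3, L[3]='v', prepend. Next row=LF[3]=2
  step 5: row=2, L[2]='z', prepend. Next row=LF[2]=4
Reversed output: zvwv$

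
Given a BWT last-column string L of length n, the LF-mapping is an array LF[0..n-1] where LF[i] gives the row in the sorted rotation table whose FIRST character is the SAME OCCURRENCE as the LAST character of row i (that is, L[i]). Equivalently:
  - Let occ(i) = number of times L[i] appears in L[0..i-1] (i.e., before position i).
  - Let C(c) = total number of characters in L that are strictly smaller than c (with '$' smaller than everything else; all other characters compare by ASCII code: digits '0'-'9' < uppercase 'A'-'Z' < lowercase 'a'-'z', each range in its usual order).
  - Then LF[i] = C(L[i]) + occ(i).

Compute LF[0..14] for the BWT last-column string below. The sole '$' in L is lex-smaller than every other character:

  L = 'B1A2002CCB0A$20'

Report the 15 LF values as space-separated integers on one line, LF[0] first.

Answer: 11 5 9 6 1 2 7 13 14 12 3 10 0 8 4

Derivation:
Char counts: '$':1, '0':4, '1':1, '2':3, 'A':2, 'B':2, 'C':2
C (first-col start): C('$')=0, C('0')=1, C('1')=5, C('2')=6, C('A')=9, C('B')=11, C('C')=13
L[0]='B': occ=0, LF[0]=C('B')+0=11+0=11
L[1]='1': occ=0, LF[1]=C('1')+0=5+0=5
L[2]='A': occ=0, LF[2]=C('A')+0=9+0=9
L[3]='2': occ=0, LF[3]=C('2')+0=6+0=6
L[4]='0': occ=0, LF[4]=C('0')+0=1+0=1
L[5]='0': occ=1, LF[5]=C('0')+1=1+1=2
L[6]='2': occ=1, LF[6]=C('2')+1=6+1=7
L[7]='C': occ=0, LF[7]=C('C')+0=13+0=13
L[8]='C': occ=1, LF[8]=C('C')+1=13+1=14
L[9]='B': occ=1, LF[9]=C('B')+1=11+1=12
L[10]='0': occ=2, LF[10]=C('0')+2=1+2=3
L[11]='A': occ=1, LF[11]=C('A')+1=9+1=10
L[12]='$': occ=0, LF[12]=C('$')+0=0+0=0
L[13]='2': occ=2, LF[13]=C('2')+2=6+2=8
L[14]='0': occ=3, LF[14]=C('0')+3=1+3=4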